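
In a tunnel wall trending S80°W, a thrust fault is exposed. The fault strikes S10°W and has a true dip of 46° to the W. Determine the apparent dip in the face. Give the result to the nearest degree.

The section lies 70° from the strike.
tan(apparent dip) = tan 46° · sin 70° = 0.9731
α = arctan(0.9731) = 44.22°

44°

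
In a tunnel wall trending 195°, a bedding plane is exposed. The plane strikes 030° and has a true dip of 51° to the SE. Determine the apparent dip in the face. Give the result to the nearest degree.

18°

The strike is 030° and the section trends 195°; the acute angle between them is β = 15°.
tan α = tan 51° × sin 15° = 1.2349 × 0.2588 = 0.3196
α = arctan(0.3196) = 17.72°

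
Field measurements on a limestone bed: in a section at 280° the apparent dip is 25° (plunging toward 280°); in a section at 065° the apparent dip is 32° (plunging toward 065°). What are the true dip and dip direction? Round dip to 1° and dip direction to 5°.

true dip 61°, dip direction 355°

The two traces are lines in the plane: v₁ = (sin 280°·cos 25°, cos 280°·cos 25°, −sin 25°), v₂ = (sin 65°·cos 32°, cos 65°·cos 32°, −sin 32°).
n = v₁ × v₂ = (-0.068, 0.798, 0.441) (taken with n_z > 0).
True dip = arccos(n_z / |n|) = arccos(0.4823) = 61.2°.
The horizontal component of n points toward azimuth atan2(n_x, n_y) = 355°, the dip direction.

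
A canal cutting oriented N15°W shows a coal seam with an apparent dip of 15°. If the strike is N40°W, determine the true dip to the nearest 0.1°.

The section is 25° from the strike.
tan δ = tan α / sin β = tan 15° / sin 25° = 0.2679 / 0.4226 = 0.6340
true dip = arctan 0.6340 = 32.38°

32.4°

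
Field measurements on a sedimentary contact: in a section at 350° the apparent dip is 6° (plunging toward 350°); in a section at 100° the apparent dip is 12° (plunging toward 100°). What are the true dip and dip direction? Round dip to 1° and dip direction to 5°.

The two traces are lines in the plane: v₁ = (sin 350°·cos 6°, cos 350°·cos 6°, −sin 6°), v₂ = (sin 100°·cos 12°, cos 100°·cos 12°, −sin 12°).
The plane normal is n = v₁ × v₂ ∝ (0.221, 0.137, 0.914).
Dip δ = arctan(|n_h|/n_z) = arctan(0.260/0.914) = 15.9°.
Dip direction = atan2(0.221, 0.137) = 58° (azimuth of n's horizontal projection).

true dip 16°, dip direction 060°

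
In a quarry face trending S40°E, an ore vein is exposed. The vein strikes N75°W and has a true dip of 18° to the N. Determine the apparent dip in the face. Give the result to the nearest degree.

11°

The strike is N75°W and the section trends S40°E; the acute angle between them is β = 35°.
tan(apparent dip) = tan 18° · sin 35° = 0.1864
α = arctan(0.1864) = 10.56°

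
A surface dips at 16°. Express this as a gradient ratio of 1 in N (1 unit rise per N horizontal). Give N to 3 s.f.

1 in 3.49

1 : N means tan θ = 1/N, so N = 1/tan 16° = 1/0.2867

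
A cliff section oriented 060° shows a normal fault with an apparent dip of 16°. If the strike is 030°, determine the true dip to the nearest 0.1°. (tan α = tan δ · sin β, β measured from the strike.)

29.8°

The section is 30° from the strike.
tan δ = tan α / sin β = tan 16° / sin 30° = 0.2867 / 0.5000 = 0.5735
true dip = arctan 0.5735 = 29.83°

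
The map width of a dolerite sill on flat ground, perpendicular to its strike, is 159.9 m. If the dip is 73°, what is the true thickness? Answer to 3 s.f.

True thickness t = w · sin(dip) = 159.9 × sin 73°
t = 159.9 × 0.9563 = 152.913 m

153 m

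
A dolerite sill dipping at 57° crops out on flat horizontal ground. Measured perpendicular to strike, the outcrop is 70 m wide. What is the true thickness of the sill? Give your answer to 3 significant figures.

58.7 m

True thickness t = w · sin(dip) = 70 × sin 57°
t = 70 × 0.8387 = 58.707 m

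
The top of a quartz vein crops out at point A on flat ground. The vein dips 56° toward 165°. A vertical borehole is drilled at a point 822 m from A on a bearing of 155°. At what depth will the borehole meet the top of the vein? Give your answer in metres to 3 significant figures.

1200 m

The hole lies 10° from the dip direction, so the down-dip offset is 822 × cos 10° = 809.51 m.
Depth = down-dip offset × tan(dip) = 809.51 × tan 56° = 809.51 × 1.4826
Depth = 1200.15 m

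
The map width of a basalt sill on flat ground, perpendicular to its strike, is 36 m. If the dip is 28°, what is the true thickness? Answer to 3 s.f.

True thickness t = w · sin(dip) = 36 × sin 28°
t = 36 × 0.4695 = 16.901 m

16.9 m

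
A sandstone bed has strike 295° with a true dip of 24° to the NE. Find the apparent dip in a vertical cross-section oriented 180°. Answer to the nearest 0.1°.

Angle between strike (295°) and section (180°): β = 65°.
tan α = tan 24° × sin 65° = 0.4452 × 0.9063 = 0.4035
α = arctan(0.4035) = 21.97°

22.0°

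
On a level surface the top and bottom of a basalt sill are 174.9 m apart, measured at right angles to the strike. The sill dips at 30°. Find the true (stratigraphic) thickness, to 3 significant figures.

87.4 m

True thickness t = w · sin(dip) = 174.9 × sin 30°
t = 174.9 × 0.5000 = 87.450 m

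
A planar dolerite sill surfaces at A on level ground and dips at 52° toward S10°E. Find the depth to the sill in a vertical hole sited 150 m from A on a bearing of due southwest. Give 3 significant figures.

110 m

The hole lies 55° from the dip direction, so the down-dip offset is 150 × cos 55° = 86.04 m.
Depth = down-dip offset × tan(dip) = 86.04 × tan 52° = 86.04 × 1.2799
Depth = 110.12 m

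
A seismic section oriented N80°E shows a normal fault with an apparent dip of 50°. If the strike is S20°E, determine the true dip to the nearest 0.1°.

50.4°

β = acute angle between strike S20°E and section N80°E = 80°.
tan δ = tan α / sin β = tan 50° / sin 80° = 1.1918 / 0.9848 = 1.2101
δ = arctan(1.2101) = 50.43°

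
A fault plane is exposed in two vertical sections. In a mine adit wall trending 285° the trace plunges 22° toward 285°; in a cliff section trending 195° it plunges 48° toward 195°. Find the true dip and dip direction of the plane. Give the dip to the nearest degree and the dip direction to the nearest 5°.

true dip 50°, dip direction 215°

The two traces are lines in the plane: v₁ = (sin 285°·cos 22°, cos 285°·cos 22°, −sin 22°), v₂ = (sin 195°·cos 48°, cos 195°·cos 48°, −sin 48°).
The plane normal is n = v₁ × v₂ ∝ (-0.420, -0.601, 0.620).
tan δ = √(n_x²+n_y²)/n_z = 0.733/0.620, so δ = 49.8°.
The horizontal component of n points toward azimuth atan2(n_x, n_y) = 215°, the dip direction.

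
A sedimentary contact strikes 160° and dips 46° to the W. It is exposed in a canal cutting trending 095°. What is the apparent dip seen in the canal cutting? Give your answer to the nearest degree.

43°

Angle between strike (160°) and section (095°): β = 65°.
tan α = tan 46° × sin 65° = 1.0355 × 0.9063 = 0.9385
apparent dip = arctan 0.9385 = 43.18°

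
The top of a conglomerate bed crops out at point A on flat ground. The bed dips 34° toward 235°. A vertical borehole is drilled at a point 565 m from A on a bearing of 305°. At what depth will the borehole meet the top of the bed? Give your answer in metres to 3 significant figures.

The hole lies 70° from the dip direction, so the down-dip offset is 565 × cos 70° = 193.24 m.
Depth = down-dip offset × tan(dip) = 193.24 × tan 34° = 193.24 × 0.6745
Depth = 130.34 m

130 m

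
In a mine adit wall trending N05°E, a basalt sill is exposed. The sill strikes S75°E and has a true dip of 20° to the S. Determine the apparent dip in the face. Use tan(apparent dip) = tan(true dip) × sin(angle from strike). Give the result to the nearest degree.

20°

Angle between strike (S75°E) and section (N05°E): β = 80°.
tan α = tan 20° × sin 80° = 0.3640 × 0.9848 = 0.3584
α = arctan(0.3584) = 19.72°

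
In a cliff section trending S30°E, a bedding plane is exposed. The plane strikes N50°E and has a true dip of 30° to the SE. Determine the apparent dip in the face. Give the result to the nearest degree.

The strike is N50°E and the section trends S30°E; the acute angle between them is β = 80°.
tan(apparent dip) = tan 30° · sin 80° = 0.5686
apparent dip = arctan 0.5686 = 29.62°

30°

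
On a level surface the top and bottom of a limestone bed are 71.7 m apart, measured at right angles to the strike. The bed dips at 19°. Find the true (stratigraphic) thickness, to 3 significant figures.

True thickness t = w · sin(dip) = 71.7 × sin 19°
t = 71.7 × 0.3256 = 23.343 m

23.3 m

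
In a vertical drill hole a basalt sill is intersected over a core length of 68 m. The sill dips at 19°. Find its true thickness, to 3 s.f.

True thickness t = h · cos(dip) = 68 × cos 19°
t = 68 × 0.9455 = 64.295 m

64.3 m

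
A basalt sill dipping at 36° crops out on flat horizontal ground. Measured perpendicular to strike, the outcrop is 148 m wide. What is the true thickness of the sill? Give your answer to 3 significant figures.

87.0 m

True thickness t = w · sin(dip) = 148 × sin 36°
t = 148 × 0.5878 = 86.992 m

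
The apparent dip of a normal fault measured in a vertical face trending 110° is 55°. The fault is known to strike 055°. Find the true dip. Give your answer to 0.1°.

60.2°

The section is 55° from the strike.
tan δ = tan α / sin β = tan 55° / sin 55° = 1.4281 / 0.8192 = 1.7434
true dip = arctan 1.7434 = 60.16°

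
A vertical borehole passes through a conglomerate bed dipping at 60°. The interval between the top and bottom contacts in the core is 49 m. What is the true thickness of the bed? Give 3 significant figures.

24.5 m

True thickness t = h · cos(dip) = 49 × cos 60°
t = 49 × 0.5000 = 24.500 m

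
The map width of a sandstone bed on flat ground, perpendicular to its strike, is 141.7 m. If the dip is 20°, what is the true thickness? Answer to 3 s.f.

48.5 m

True thickness t = w · sin(dip) = 141.7 × sin 20°
t = 141.7 × 0.3420 = 48.464 m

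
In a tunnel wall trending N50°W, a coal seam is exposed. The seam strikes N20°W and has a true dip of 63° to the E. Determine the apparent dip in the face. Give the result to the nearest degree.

The section lies 30° from the strike.
tan α = tan 63° × sin 30° = 1.9626 × 0.5000 = 0.9813
α = arctan(0.9813) = 44.46°

44°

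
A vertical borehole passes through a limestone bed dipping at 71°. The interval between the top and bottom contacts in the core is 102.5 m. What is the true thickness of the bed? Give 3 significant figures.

True thickness t = h · cos(dip) = 102.5 × cos 71°
t = 102.5 × 0.3256 = 33.371 m

33.4 m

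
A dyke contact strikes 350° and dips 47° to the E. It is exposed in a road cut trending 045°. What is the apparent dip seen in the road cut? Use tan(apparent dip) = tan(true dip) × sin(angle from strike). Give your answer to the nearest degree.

Angle between strike (350°) and section (045°): β = 55°.
tan α = tan 47° × sin 55° = 1.0724 × 0.8192 = 0.8784
apparent dip = arctan 0.8784 = 41.30°

41°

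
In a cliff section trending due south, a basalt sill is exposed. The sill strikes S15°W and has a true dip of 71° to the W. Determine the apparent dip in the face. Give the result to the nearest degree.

37°

Angle between strike (S15°W) and section (due south): β = 15°.
tan(apparent dip) = tan 71° · sin 15° = 0.7517
apparent dip = arctan 0.7517 = 36.93°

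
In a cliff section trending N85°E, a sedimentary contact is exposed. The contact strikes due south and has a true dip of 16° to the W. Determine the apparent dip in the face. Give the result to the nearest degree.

16°

The strike is due south and the section trends N85°E; the acute angle between them is β = 85°.
tan(apparent dip) = tan 16° · sin 85° = 0.2857
α = arctan(0.2857) = 15.94°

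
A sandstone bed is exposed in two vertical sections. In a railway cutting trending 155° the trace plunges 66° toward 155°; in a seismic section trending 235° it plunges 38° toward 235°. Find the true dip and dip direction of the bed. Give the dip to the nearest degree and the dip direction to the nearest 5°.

true dip 66°, dip direction 165°

Represent each trace as a vector plunging at its apparent dip toward its trend (east-north-up frame): v₁ = (0.172, -0.369, -0.914), v₂ = (-0.646, -0.452, -0.616).
n = v₁ × v₂ = (0.186, -0.696, 0.316) (taken with n_z > 0).
Dip δ = arctan(|n_h|/n_z) = arctan(0.720/0.316) = 66.3°.
Dip direction = atan2(0.186, -0.696) = 165° (azimuth of n's horizontal projection).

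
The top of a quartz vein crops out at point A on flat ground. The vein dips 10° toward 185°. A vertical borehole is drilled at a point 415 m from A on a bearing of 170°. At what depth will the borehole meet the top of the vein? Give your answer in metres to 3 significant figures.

The hole lies 15° from the dip direction, so the down-dip offset is 415 × cos 15° = 400.86 m.
Depth = down-dip offset × tan(dip) = 400.86 × tan 10° = 400.86 × 0.1763
Depth = 70.68 m

70.7 m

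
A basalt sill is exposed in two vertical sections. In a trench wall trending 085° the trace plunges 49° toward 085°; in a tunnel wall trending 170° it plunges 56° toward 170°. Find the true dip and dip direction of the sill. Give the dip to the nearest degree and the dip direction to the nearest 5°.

true dip 61°, dip direction 135°

The two traces are lines in the plane: v₁ = (sin 85°·cos 49°, cos 85°·cos 49°, −sin 49°), v₂ = (sin 170°·cos 56°, cos 170°·cos 56°, −sin 56°).
n = v₁ × v₂ = (0.463, -0.469, 0.365) (taken with n_z > 0).
Dip δ = arctan(|n_h|/n_z) = arctan(0.659/0.365) = 61.0°.
The horizontal component of n points toward azimuth atan2(n_x, n_y) = 135°, the dip direction.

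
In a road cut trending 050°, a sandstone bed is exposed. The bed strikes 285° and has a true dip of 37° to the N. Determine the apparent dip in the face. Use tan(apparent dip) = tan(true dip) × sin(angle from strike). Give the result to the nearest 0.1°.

31.7°

Angle between strike (285°) and section (050°): β = 55°.
tan α = tan 37° × sin 55° = 0.7536 × 0.8192 = 0.6173
α = arctan(0.6173) = 31.69°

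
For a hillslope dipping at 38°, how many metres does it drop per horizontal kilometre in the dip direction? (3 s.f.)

781 m

drop per km = 1000 × tan 38° = 1000 × 0.7813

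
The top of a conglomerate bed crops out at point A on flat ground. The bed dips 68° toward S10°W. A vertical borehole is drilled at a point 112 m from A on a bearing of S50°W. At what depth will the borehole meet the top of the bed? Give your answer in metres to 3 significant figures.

The hole lies 40° from the dip direction, so the down-dip offset is 112 × cos 40° = 85.80 m.
Depth = down-dip offset × tan(dip) = 85.80 × tan 68° = 85.80 × 2.4751
Depth = 212.35 m

212 m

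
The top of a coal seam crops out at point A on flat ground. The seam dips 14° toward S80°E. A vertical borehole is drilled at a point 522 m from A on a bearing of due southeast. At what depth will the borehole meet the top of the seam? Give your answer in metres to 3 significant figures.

The hole lies 35° from the dip direction, so the down-dip offset is 522 × cos 35° = 427.60 m.
Depth = down-dip offset × tan(dip) = 427.60 × tan 14° = 427.60 × 0.2493
Depth = 106.61 m

107 m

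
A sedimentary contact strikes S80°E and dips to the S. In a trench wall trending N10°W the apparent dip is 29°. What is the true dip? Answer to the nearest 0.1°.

The section is 70° from the strike.
tan δ = tan α / sin β = tan 29° / sin 70° = 0.5543 / 0.9397 = 0.5899
true dip = arctan 0.5899 = 30.54°

30.5°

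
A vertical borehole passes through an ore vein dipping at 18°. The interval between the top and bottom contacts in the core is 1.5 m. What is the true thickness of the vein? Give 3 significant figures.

True thickness t = h · cos(dip) = 1.5 × cos 18°
t = 1.5 × 0.9511 = 1.427 m

1.43 m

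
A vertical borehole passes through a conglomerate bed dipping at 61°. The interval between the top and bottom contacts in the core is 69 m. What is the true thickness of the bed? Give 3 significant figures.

33.5 m

True thickness t = h · cos(dip) = 69 × cos 61°
t = 69 × 0.4848 = 33.452 m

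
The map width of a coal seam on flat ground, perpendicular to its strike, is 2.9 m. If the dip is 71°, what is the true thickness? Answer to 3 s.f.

2.74 m

True thickness t = w · sin(dip) = 2.9 × sin 71°
t = 2.9 × 0.9455 = 2.742 m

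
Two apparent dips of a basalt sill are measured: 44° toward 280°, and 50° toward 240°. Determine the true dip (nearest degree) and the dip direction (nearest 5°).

true dip 50°, dip direction 245°

The two traces are lines in the plane: v₁ = (sin 280°·cos 44°, cos 280°·cos 44°, −sin 44°), v₂ = (sin 240°·cos 50°, cos 240°·cos 50°, −sin 50°).
n = v₁ × v₂ = (-0.319, -0.156, 0.297) (taken with n_z > 0).
tan δ = √(n_x²+n_y²)/n_z = 0.355/0.297, so δ = 50.1°.
The horizontal component of n points toward azimuth atan2(n_x, n_y) = 244°, the dip direction.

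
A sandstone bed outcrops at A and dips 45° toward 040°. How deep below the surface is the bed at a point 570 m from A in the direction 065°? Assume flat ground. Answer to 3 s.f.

The hole lies 25° from the dip direction, so the down-dip offset is 570 × cos 25° = 516.60 m.
Depth = down-dip offset × tan(dip) = 516.60 × tan 45° = 516.60 × 1.0000
Depth = 516.60 m

517 m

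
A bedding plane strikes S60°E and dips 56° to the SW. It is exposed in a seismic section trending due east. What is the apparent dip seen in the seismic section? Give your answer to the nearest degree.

Angle between strike (S60°E) and section (due east): β = 30°.
tan α = tan 56° × sin 30° = 1.4826 × 0.5000 = 0.7413
α = arctan(0.7413) = 36.55°

37°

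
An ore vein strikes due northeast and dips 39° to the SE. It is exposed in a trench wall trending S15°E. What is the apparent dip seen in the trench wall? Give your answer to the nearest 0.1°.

35.0°

Angle between strike (due northeast) and section (S15°E): β = 60°.
tan α = tan 39° × sin 60° = 0.8098 × 0.8660 = 0.7013
apparent dip = arctan 0.7013 = 35.04°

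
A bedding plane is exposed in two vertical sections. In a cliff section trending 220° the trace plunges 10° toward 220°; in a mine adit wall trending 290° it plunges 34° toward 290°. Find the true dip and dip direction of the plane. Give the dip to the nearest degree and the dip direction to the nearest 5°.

true dip 34°, dip direction 295°

The two traces are lines in the plane: v₁ = (sin 220°·cos 10°, cos 220°·cos 10°, −sin 10°), v₂ = (sin 290°·cos 34°, cos 290°·cos 34°, −sin 34°).
n = v₁ × v₂ = (-0.471, 0.219, 0.767) (taken with n_z > 0).
Dip δ = arctan(|n_h|/n_z) = arctan(0.519/0.767) = 34.1°.
Dip direction = azimuth of (n_x, n_y) = atan2(-0.471, 0.219) = 295°.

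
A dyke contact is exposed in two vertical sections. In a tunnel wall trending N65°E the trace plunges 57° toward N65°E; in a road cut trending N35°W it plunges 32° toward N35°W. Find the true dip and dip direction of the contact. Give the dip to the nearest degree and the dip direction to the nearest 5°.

The two traces are lines in the plane: v₁ = (sin 65°·cos 57°, cos 65°·cos 57°, −sin 57°), v₂ = (sin 325°·cos 32°, cos 325°·cos 32°, −sin 32°).
Cross product v₁ × v₂ gives the pole to the plane: n ∝ (0.461, 0.670, 0.455).
Dip δ = arctan(|n_h|/n_z) = arctan(0.813/0.455) = 60.8°.
Dip direction = atan2(0.461, 0.670) = 35° (azimuth of n's horizontal projection).

true dip 61°, dip direction 035°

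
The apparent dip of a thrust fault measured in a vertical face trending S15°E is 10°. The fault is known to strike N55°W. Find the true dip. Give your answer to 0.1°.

15.3°

The section is 40° from the strike.
tan(true dip) = tan 10° / sin 40° = 0.2743
δ = arctan(0.2743) = 15.34°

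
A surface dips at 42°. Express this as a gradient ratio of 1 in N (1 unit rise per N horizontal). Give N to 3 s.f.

1 : N means tan θ = 1/N, so N = 1/tan 42° = 1/0.9004

1 in 1.11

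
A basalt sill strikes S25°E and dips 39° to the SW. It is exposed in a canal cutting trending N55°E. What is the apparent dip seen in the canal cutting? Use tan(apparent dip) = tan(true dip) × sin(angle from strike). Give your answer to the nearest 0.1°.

The section lies 80° from the strike.
tan(apparent dip) = tan 39° · sin 80° = 0.7975
α = arctan(0.7975) = 38.57°

38.6°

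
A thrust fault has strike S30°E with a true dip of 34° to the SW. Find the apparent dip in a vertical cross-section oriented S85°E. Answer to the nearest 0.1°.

28.9°

The section lies 55° from the strike.
tan α = tan 34° × sin 55° = 0.6745 × 0.8192 = 0.5525
apparent dip = arctan 0.5525 = 28.92°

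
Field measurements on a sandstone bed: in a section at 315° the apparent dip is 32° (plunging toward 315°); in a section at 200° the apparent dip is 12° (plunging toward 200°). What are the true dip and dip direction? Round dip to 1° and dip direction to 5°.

The two traces are lines in the plane: v₁ = (sin 315°·cos 32°, cos 315°·cos 32°, −sin 32°), v₂ = (sin 200°·cos 12°, cos 200°·cos 12°, −sin 12°).
n = v₁ × v₂ = (-0.612, 0.053, 0.752) (taken with n_z > 0).
tan δ = √(n_x²+n_y²)/n_z = 0.614/0.752, so δ = 39.2°.
Dip direction = atan2(-0.612, 0.053) = 275° (azimuth of n's horizontal projection).

true dip 39°, dip direction 275°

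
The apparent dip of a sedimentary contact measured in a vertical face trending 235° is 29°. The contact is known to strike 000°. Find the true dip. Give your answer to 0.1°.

The section is 55° from the strike.
tan δ = tan α / sin β = tan 29° / sin 55° = 0.5543 / 0.8192 = 0.6767
δ = arctan(0.6767) = 34.09°

34.1°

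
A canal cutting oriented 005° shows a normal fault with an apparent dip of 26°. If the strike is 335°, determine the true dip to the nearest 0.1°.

44.3°

The section is 30° from the strike.
tan(true dip) = tan 26° / sin 30° = 0.9755
δ = arctan(0.9755) = 44.29°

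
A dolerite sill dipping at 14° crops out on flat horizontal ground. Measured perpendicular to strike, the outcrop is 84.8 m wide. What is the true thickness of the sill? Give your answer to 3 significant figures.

20.5 m

True thickness t = w · sin(dip) = 84.8 × sin 14°
t = 84.8 × 0.2419 = 20.515 m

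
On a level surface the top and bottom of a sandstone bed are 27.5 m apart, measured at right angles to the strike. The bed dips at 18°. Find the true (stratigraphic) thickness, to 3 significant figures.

True thickness t = w · sin(dip) = 27.5 × sin 18°
t = 27.5 × 0.3090 = 8.498 m

8.50 m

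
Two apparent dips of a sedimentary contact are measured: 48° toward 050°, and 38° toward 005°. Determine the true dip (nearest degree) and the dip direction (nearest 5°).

Represent each trace as a vector plunging at its apparent dip toward its trend (east-north-up frame): v₁ = (0.513, 0.430, -0.743), v₂ = (0.069, 0.785, -0.616).
Cross product v₁ × v₂ gives the pole to the plane: n ∝ (0.319, 0.265, 0.373).
True dip = arccos(n_z / |n|) = arccos(0.6691) = 48.0°.
Dip direction = atan2(0.319, 0.265) = 50° (azimuth of n's horizontal projection).

true dip 48°, dip direction 050°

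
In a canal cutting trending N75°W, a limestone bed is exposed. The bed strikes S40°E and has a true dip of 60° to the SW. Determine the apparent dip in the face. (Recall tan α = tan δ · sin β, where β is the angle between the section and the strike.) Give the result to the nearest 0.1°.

The strike is S40°E and the section trends N75°W; the acute angle between them is β = 35°.
tan α = tan 60° × sin 35° = 1.7321 × 0.5736 = 0.9935
α = arctan(0.9935) = 44.81°

44.8°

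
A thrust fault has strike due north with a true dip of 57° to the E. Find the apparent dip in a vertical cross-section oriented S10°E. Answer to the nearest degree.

The section lies 10° from the strike.
tan α = tan 57° × sin 10° = 1.5399 × 0.1736 = 0.2674
α = arctan(0.2674) = 14.97°

15°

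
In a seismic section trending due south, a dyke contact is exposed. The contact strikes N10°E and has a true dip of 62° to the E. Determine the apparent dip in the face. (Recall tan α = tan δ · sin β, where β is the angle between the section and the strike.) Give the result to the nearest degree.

The section lies 10° from the strike.
tan(apparent dip) = tan 62° · sin 10° = 0.3266
apparent dip = arctan 0.3266 = 18.09°

18°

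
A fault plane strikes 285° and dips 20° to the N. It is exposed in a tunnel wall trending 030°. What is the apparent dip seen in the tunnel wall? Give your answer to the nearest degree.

19°

The section lies 75° from the strike.
tan(apparent dip) = tan 20° · sin 75° = 0.3516
apparent dip = arctan 0.3516 = 19.37°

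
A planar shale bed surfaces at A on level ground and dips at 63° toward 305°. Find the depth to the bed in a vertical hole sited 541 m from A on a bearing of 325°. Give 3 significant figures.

The hole lies 20° from the dip direction, so the down-dip offset is 541 × cos 20° = 508.37 m.
Depth = down-dip offset × tan(dip) = 508.37 × tan 63° = 508.37 × 1.9626
Depth = 997.74 m

998 m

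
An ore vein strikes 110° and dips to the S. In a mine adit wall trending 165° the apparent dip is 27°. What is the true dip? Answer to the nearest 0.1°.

The section is 55° from the strike.
tan(true dip) = tan 27° / sin 55° = 0.6220
true dip = arctan 0.6220 = 31.88°

31.9°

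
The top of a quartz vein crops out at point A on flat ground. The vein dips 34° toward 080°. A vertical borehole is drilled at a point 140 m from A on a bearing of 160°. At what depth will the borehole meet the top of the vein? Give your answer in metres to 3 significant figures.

16.4 m

The hole lies 80° from the dip direction, so the down-dip offset is 140 × cos 80° = 24.31 m.
Depth = down-dip offset × tan(dip) = 24.31 × tan 34° = 24.31 × 0.6745
Depth = 16.40 m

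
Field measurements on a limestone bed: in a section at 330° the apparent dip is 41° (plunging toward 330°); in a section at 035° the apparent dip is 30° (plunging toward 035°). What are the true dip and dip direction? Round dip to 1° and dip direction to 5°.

true dip 42°, dip direction 345°

The two traces are lines in the plane: v₁ = (sin 330°·cos 41°, cos 330°·cos 41°, −sin 41°), v₂ = (sin 35°·cos 30°, cos 35°·cos 30°, −sin 30°).
n = v₁ × v₂ = (-0.139, 0.515, 0.592) (taken with n_z > 0).
Dip δ = arctan(|n_h|/n_z) = arctan(0.533/0.592) = 42.0°.
Dip direction = azimuth of (n_x, n_y) = atan2(-0.139, 0.515) = 345°.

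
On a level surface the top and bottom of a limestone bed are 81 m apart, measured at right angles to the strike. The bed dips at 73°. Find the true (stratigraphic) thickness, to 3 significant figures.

True thickness t = w · sin(dip) = 81 × sin 73°
t = 81 × 0.9563 = 77.461 m

77.5 m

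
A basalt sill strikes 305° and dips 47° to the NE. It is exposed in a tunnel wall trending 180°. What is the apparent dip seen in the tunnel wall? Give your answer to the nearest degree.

41°

The section lies 55° from the strike.
tan(apparent dip) = tan 47° · sin 55° = 0.8784
apparent dip = arctan 0.8784 = 41.30°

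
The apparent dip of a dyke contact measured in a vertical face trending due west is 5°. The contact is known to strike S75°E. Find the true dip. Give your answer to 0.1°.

The section is 15° from the strike.
tan δ = tan α / sin β = tan 5° / sin 15° = 0.0875 / 0.2588 = 0.3380
true dip = arctan 0.3380 = 18.68°

18.7°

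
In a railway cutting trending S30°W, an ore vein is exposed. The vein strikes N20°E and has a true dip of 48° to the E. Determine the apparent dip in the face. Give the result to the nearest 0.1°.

10.9°

Angle between strike (N20°E) and section (S30°W): β = 10°.
tan α = tan 48° × sin 10° = 1.1106 × 0.1736 = 0.1929
α = arctan(0.1929) = 10.92°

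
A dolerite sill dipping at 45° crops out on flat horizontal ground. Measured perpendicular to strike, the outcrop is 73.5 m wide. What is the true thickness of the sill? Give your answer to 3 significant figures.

True thickness t = w · sin(dip) = 73.5 × sin 45°
t = 73.5 × 0.7071 = 51.972 m

52.0 m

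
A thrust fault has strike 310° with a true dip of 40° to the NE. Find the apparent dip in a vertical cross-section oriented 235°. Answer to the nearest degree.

The section lies 75° from the strike.
tan α = tan 40° × sin 75° = 0.8391 × 0.9659 = 0.8105
α = arctan(0.8105) = 39.03°

39°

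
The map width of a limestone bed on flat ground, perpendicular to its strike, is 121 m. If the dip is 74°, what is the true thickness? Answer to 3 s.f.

True thickness t = w · sin(dip) = 121 × sin 74°
t = 121 × 0.9613 = 116.313 m

116 m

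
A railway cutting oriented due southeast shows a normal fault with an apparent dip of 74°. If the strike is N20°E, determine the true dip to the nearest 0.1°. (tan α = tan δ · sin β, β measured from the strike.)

The section is 65° from the strike.
tan δ = tan α / sin β = tan 74° / sin 65° = 3.4874 / 0.9063 = 3.8479
true dip = arctan 3.8479 = 75.43°

75.4°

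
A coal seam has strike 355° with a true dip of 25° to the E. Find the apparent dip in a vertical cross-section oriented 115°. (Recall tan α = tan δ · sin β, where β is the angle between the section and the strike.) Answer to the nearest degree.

The section lies 60° from the strike.
tan α = tan 25° × sin 60° = 0.4663 × 0.8660 = 0.4038
α = arctan(0.4038) = 21.99°

22°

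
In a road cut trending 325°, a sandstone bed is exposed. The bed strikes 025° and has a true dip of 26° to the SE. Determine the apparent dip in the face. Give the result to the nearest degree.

The strike is 025° and the section trends 325°; the acute angle between them is β = 60°.
tan(apparent dip) = tan 26° · sin 60° = 0.4224
α = arctan(0.4224) = 22.90°

23°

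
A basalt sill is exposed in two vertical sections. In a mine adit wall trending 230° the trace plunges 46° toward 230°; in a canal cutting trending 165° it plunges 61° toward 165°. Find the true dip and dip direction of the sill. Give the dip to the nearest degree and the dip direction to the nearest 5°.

true dip 61°, dip direction 175°

Represent each trace as a vector plunging at its apparent dip toward its trend (east-north-up frame): v₁ = (-0.532, -0.447, -0.719), v₂ = (0.125, -0.468, -0.875).
The plane normal is n = v₁ × v₂ ∝ (0.054, -0.556, 0.305).
Dip δ = arctan(|n_h|/n_z) = arctan(0.558/0.305) = 61.3°.
Dip direction = atan2(0.054, -0.556) = 174° (azimuth of n's horizontal projection).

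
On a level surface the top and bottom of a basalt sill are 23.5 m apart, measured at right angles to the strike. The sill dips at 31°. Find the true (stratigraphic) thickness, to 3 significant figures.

12.1 m

True thickness t = w · sin(dip) = 23.5 × sin 31°
t = 23.5 × 0.5150 = 12.103 m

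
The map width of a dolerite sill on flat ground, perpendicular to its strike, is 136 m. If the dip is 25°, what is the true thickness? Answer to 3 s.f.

True thickness t = w · sin(dip) = 136 × sin 25°
t = 136 × 0.4226 = 57.476 m

57.5 m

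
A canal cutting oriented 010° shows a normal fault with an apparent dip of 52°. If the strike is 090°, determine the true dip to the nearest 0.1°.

β = acute angle between strike 090° and section 010° = 80°.
tan(true dip) = tan 52° / sin 80° = 1.2997
true dip = arctan 1.2997 = 52.42°

52.4°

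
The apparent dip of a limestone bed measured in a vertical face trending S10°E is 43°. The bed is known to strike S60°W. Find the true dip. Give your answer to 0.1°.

44.8°

β = acute angle between strike S60°W and section S10°E = 70°.
tan δ = tan α / sin β = tan 43° / sin 70° = 0.9325 / 0.9397 = 0.9924
δ = arctan(0.9924) = 44.78°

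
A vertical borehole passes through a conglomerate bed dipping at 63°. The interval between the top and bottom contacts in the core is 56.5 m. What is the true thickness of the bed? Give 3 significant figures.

True thickness t = h · cos(dip) = 56.5 × cos 63°
t = 56.5 × 0.4540 = 25.650 m

25.7 m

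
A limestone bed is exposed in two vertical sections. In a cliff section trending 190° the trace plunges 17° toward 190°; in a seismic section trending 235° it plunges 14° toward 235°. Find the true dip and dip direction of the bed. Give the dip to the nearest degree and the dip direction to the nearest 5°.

true dip 17°, dip direction 200°

The two traces are lines in the plane: v₁ = (sin 190°·cos 17°, cos 190°·cos 17°, −sin 17°), v₂ = (sin 235°·cos 14°, cos 235°·cos 14°, −sin 14°).
Cross product v₁ × v₂ gives the pole to the plane: n ∝ (-0.065, -0.192, 0.656).
True dip = arccos(n_z / |n|) = arccos(0.9553) = 17.2°.
The horizontal component of n points toward azimuth atan2(n_x, n_y) = 199°, the dip direction.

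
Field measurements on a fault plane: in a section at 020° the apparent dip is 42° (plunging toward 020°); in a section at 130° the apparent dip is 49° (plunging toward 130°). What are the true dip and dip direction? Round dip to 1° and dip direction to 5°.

true dip 61°, dip direction 080°

The two traces are lines in the plane: v₁ = (sin 20°·cos 42°, cos 20°·cos 42°, −sin 42°), v₂ = (sin 130°·cos 49°, cos 130°·cos 49°, −sin 49°).
n = v₁ × v₂ = (0.809, 0.144, 0.458) (taken with n_z > 0).
Dip δ = arctan(|n_h|/n_z) = arctan(0.822/0.458) = 60.9°.
Dip direction = atan2(0.809, 0.144) = 80° (azimuth of n's horizontal projection).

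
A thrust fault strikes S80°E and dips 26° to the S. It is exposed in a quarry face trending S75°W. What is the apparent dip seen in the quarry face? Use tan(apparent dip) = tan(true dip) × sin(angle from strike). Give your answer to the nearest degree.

12°

The section lies 25° from the strike.
tan(apparent dip) = tan 26° · sin 25° = 0.2061
apparent dip = arctan 0.2061 = 11.65°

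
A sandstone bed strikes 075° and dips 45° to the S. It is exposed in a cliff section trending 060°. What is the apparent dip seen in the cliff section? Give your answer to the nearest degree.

Angle between strike (075°) and section (060°): β = 15°.
tan α = tan 45° × sin 15° = 1.0000 × 0.2588 = 0.2588
α = arctan(0.2588) = 14.51°

15°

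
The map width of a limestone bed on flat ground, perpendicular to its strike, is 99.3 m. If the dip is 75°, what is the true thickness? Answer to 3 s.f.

95.9 m

True thickness t = w · sin(dip) = 99.3 × sin 75°
t = 99.3 × 0.9659 = 95.916 m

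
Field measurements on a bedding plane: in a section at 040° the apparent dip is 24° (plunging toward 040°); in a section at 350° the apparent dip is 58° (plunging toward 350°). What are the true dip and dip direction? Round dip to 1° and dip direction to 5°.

true dip 61°, dip direction 325°

Represent each trace as a vector plunging at its apparent dip toward its trend (east-north-up frame): v₁ = (0.587, 0.700, -0.407), v₂ = (-0.092, 0.522, -0.848).
n = v₁ × v₂ = (-0.381, 0.535, 0.371) (taken with n_z > 0).
Dip δ = arctan(|n_h|/n_z) = arctan(0.657/0.371) = 60.6°.
Dip direction = azimuth of (n_x, n_y) = atan2(-0.381, 0.535) = 325°.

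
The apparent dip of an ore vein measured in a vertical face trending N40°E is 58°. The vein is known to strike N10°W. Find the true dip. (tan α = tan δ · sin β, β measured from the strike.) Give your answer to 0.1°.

β = acute angle between strike N10°W and section N40°E = 50°.
tan(true dip) = tan 58° / sin 50° = 2.0891
true dip = arctan 2.0891 = 64.42°

64.4°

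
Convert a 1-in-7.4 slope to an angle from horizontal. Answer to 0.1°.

7.7°

tan θ = 1/7.4 = 0.1351
θ = arctan(0.1351) = 7.70°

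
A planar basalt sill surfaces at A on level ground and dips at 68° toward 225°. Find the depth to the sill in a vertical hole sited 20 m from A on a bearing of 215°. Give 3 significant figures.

48.7 m

The hole lies 10° from the dip direction, so the down-dip offset is 20 × cos 10° = 19.70 m.
Depth = down-dip offset × tan(dip) = 19.70 × tan 68° = 19.70 × 2.4751
Depth = 48.75 m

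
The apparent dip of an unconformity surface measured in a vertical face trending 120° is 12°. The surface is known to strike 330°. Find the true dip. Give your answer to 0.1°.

β = acute angle between strike 330° and section 120° = 30°.
tan(true dip) = tan 12° / sin 30° = 0.4251
δ = arctan(0.4251) = 23.03°

23.0°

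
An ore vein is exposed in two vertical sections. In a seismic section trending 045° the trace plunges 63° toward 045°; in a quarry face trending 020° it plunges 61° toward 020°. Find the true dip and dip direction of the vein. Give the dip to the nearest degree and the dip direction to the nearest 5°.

Each apparent-dip line lies in the plane. As unit vectors (x east, y north, z up), v₁ plunges 63°→045° and v₂ plunges 61°→020°.
The plane normal is n = v₁ × v₂ ∝ (0.125, 0.133, 0.093).
True dip = arccos(n_z / |n|) = arccos(0.4538) = 63.0°.
Dip direction = atan2(0.125, 0.133) = 43° (azimuth of n's horizontal projection).

true dip 63°, dip direction 045°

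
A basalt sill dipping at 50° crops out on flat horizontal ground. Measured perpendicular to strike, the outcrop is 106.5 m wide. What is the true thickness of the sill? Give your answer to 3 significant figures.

True thickness t = w · sin(dip) = 106.5 × sin 50°
t = 106.5 × 0.7660 = 81.584 m

81.6 m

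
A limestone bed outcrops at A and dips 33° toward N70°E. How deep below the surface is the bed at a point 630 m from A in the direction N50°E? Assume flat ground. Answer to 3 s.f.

384 m

The hole lies 20° from the dip direction, so the down-dip offset is 630 × cos 20° = 592.01 m.
Depth = down-dip offset × tan(dip) = 592.01 × tan 33° = 592.01 × 0.6494
Depth = 384.45 m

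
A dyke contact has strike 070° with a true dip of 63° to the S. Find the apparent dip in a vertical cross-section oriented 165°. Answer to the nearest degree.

The strike is 070° and the section trends 165°; the acute angle between them is β = 85°.
tan α = tan 63° × sin 85° = 1.9626 × 0.9962 = 1.9551
α = arctan(1.9551) = 62.91°

63°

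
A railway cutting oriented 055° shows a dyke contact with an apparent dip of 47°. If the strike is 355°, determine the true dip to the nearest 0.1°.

51.1°

β = acute angle between strike 355° and section 055° = 60°.
tan δ = tan α / sin β = tan 47° / sin 60° = 1.0724 / 0.8660 = 1.2383
true dip = arctan 1.2383 = 51.08°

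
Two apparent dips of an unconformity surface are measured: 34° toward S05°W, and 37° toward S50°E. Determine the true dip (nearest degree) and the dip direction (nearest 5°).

Represent each trace as a vector plunging at its apparent dip toward its trend (east-north-up frame): v₁ = (-0.072, -0.826, -0.559), v₂ = (0.612, -0.513, -0.602).
The plane normal is n = v₁ × v₂ ∝ (0.210, -0.386, 0.542).
True dip = arccos(n_z / |n|) = arccos(0.7772) = 39.0°.
Dip direction = atan2(0.210, -0.386) = 151° (azimuth of n's horizontal projection).

true dip 39°, dip direction 150°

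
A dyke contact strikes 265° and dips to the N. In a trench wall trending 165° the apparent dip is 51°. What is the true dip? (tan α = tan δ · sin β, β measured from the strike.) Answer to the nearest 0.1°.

β = acute angle between strike 265° and section 165° = 80°.
tan δ = tan α / sin β = tan 51° / sin 80° = 1.2349 / 0.9848 = 1.2539
δ = arctan(1.2539) = 51.43°

51.4°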